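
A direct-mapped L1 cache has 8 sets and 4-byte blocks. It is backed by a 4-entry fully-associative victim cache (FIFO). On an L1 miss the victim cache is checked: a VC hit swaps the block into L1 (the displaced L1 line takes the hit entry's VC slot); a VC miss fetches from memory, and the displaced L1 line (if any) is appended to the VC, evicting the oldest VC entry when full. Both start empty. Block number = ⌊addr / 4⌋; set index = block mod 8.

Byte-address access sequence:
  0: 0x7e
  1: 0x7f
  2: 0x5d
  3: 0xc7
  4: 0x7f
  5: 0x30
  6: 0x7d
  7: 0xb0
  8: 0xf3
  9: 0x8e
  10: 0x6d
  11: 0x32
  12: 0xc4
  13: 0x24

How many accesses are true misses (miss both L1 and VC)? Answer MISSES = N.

MISSES = 9

  [0] addr=0x7e blk=31 s=7: MISS | VC []
  [1] addr=0x7f blk=31 s=7: L1-HIT | VC []
  [2] addr=0x5d blk=23 s=7: MISS | VC [31]
  [3] addr=0xc7 blk=49 s=1: MISS | VC [31]
  [4] addr=0x7f blk=31 s=7: VC-HIT | VC [23]
  [5] addr=0x30 blk=12 s=4: MISS | VC [23]
  [6] addr=0x7d blk=31 s=7: L1-HIT | VC [23]
  [7] addr=0xb0 blk=44 s=4: MISS | VC [23, 12]
  [8] addr=0xf3 blk=60 s=4: MISS | VC [23, 12, 44]
  [9] addr=0x8e blk=35 s=3: MISS | VC [23, 12, 44]
  [10] addr=0x6d blk=27 s=3: MISS | VC [23, 12, 44, 35]
  [11] addr=0x32 blk=12 s=4: VC-HIT | VC [23, 60, 44, 35]
  [12] addr=0xc4 blk=49 s=1: L1-HIT | VC [23, 60, 44, 35]
  [13] addr=0x24 blk=9 s=1: MISS | VC [60, 44, 35, 49]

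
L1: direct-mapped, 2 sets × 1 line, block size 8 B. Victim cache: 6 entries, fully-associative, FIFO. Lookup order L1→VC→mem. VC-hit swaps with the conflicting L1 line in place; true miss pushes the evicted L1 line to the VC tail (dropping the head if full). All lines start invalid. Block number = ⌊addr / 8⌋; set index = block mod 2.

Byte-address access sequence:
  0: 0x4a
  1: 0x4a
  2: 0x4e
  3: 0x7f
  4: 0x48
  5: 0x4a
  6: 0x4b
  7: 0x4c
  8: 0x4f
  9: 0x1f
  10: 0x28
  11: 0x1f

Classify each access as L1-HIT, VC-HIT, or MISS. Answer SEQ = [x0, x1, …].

#0 0x4a→b9/s1 MISS; vc=[]
#1 0x4a→b9/s1 L1-HIT; vc=[]
#2 0x4e→b9/s1 L1-HIT; vc=[]
#3 0x7f→b15/s1 MISS; vc=[9]
#4 0x48→b9/s1 VC-HIT; vc=[15]
#5 0x4a→b9/s1 L1-HIT; vc=[15]
#6 0x4b→b9/s1 L1-HIT; vc=[15]
#7 0x4c→b9/s1 L1-HIT; vc=[15]
#8 0x4f→b9/s1 L1-HIT; vc=[15]
#9 0x1f→b3/s1 MISS; vc=[15,9]
#10 0x28→b5/s1 MISS; vc=[15,9,3]
#11 0x1f→b3/s1 VC-HIT; vc=[15,9,5]

SEQ = [MISS, L1-HIT, L1-HIT, MISS, VC-HIT, L1-HIT, L1-HIT, L1-HIT, L1-HIT, MISS, MISS, VC-HIT]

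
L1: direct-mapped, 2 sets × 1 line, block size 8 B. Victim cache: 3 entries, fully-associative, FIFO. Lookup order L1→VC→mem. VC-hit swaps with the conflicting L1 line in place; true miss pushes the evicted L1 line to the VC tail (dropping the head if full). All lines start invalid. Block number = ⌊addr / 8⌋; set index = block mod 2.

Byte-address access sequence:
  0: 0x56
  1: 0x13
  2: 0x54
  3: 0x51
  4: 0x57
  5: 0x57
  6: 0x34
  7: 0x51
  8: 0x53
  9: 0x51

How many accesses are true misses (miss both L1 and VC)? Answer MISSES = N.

MISSES = 3

0: 0x56 (blk 10, set 0) → MISS  vc=[]
1: 0x13 (blk 2, set 0) → MISS  vc=[10]
2: 0x54 (blk 10, set 0) → VC-HIT  vc=[2]
3: 0x51 (blk 10, set 0) → L1-HIT  vc=[2]
4: 0x57 (blk 10, set 0) → L1-HIT  vc=[2]
5: 0x57 (blk 10, set 0) → L1-HIT  vc=[2]
6: 0x34 (blk 6, set 0) → MISS  vc=[2, 10]
7: 0x51 (blk 10, set 0) → VC-HIT  vc=[2, 6]
8: 0x53 (blk 10, set 0) → L1-HIT  vc=[2, 6]
9: 0x51 (blk 10, set 0) → L1-HIT  vc=[2, 6]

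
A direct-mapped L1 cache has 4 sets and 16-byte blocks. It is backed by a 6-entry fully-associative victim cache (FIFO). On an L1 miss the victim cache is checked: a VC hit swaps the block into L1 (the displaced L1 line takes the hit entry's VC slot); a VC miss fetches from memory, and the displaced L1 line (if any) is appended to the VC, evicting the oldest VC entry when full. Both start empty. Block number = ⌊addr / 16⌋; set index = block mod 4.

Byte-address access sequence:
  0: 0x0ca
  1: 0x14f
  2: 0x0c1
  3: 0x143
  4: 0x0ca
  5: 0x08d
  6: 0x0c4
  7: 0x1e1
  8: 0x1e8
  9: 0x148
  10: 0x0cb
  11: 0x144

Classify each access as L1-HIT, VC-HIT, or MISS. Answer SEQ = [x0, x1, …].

SEQ = [MISS, MISS, VC-HIT, VC-HIT, VC-HIT, MISS, VC-HIT, MISS, L1-HIT, VC-HIT, VC-HIT, VC-HIT]

0: 0xca (blk 12, set 0) → MISS  vc=[]
1: 0x14f (blk 20, set 0) → MISS  vc=[12]
2: 0xc1 (blk 12, set 0) → VC-HIT  vc=[20]
3: 0x143 (blk 20, set 0) → VC-HIT  vc=[12]
4: 0xca (blk 12, set 0) → VC-HIT  vc=[20]
5: 0x8d (blk 8, set 0) → MISS  vc=[20, 12]
6: 0xc4 (blk 12, set 0) → VC-HIT  vc=[20, 8]
7: 0x1e1 (blk 30, set 2) → MISS  vc=[20, 8]
8: 0x1e8 (blk 30, set 2) → L1-HIT  vc=[20, 8]
9: 0x148 (blk 20, set 0) → VC-HIT  vc=[12, 8]
10: 0xcb (blk 12, set 0) → VC-HIT  vc=[20, 8]
11: 0x144 (blk 20, set 0) → VC-HIT  vc=[12, 8]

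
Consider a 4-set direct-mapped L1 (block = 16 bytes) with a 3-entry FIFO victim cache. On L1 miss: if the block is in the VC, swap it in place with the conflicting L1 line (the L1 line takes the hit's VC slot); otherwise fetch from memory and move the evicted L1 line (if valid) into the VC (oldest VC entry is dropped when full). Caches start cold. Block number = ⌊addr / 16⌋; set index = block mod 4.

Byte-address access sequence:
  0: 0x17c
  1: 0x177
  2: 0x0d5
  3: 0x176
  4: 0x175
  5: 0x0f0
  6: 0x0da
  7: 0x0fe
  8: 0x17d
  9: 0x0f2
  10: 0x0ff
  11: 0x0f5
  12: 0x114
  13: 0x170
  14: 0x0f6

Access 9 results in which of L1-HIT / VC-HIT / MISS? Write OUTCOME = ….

  [0] addr=0x17c blk=23 s=3: MISS | VC []
  [1] addr=0x177 blk=23 s=3: L1-HIT | VC []
  [2] addr=0xd5 blk=13 s=1: MISS | VC []
  [3] addr=0x176 blk=23 s=3: L1-HIT | VC []
  [4] addr=0x175 blk=23 s=3: L1-HIT | VC []
  [5] addr=0xf0 blk=15 s=3: MISS | VC [23]
  [6] addr=0xda blk=13 s=1: L1-HIT | VC [23]
  [7] addr=0xfe blk=15 s=3: L1-HIT | VC [23]
  [8] addr=0x17d blk=23 s=3: VC-HIT | VC [15]
  [9] addr=0xf2 blk=15 s=3: VC-HIT | VC [23]
  [10] addr=0xff blk=15 s=3: L1-HIT | VC [23]
  [11] addr=0xf5 blk=15 s=3: L1-HIT | VC [23]
  [12] addr=0x114 blk=17 s=1: MISS | VC [23, 13]
  [13] addr=0x170 blk=23 s=3: VC-HIT | VC [15, 13]
  [14] addr=0xf6 blk=15 s=3: VC-HIT | VC [23, 13]

OUTCOME = VC-HIT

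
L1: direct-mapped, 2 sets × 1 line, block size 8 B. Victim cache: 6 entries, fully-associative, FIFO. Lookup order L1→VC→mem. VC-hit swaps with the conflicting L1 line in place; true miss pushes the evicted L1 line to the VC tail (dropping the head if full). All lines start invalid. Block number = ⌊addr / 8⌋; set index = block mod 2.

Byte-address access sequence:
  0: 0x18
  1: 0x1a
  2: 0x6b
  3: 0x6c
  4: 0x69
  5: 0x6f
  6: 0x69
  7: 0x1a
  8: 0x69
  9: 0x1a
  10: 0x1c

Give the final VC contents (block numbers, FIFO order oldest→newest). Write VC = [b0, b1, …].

VC = [13]

#0 0x18→b3/s1 MISS; vc=[]
#1 0x1a→b3/s1 L1-HIT; vc=[]
#2 0x6b→b13/s1 MISS; vc=[3]
#3 0x6c→b13/s1 L1-HIT; vc=[3]
#4 0x69→b13/s1 L1-HIT; vc=[3]
#5 0x6f→b13/s1 L1-HIT; vc=[3]
#6 0x69→b13/s1 L1-HIT; vc=[3]
#7 0x1a→b3/s1 VC-HIT; vc=[13]
#8 0x69→b13/s1 VC-HIT; vc=[3]
#9 0x1a→b3/s1 VC-HIT; vc=[13]
#10 0x1c→b3/s1 L1-HIT; vc=[13]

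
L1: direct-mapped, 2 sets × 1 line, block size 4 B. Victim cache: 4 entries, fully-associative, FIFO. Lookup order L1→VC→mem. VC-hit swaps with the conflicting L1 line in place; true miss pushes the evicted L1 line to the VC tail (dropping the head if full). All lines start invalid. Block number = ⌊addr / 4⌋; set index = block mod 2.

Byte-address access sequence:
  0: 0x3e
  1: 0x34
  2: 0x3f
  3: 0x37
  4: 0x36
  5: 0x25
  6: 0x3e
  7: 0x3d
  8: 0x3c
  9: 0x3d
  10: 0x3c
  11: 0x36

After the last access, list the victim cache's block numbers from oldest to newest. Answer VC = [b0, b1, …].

#0 0x3e→b15/s1 MISS; vc=[]
#1 0x34→b13/s1 MISS; vc=[15]
#2 0x3f→b15/s1 VC-HIT; vc=[13]
#3 0x37→b13/s1 VC-HIT; vc=[15]
#4 0x36→b13/s1 L1-HIT; vc=[15]
#5 0x25→b9/s1 MISS; vc=[15,13]
#6 0x3e→b15/s1 VC-HIT; vc=[9,13]
#7 0x3d→b15/s1 L1-HIT; vc=[9,13]
#8 0x3c→b15/s1 L1-HIT; vc=[9,13]
#9 0x3d→b15/s1 L1-HIT; vc=[9,13]
#10 0x3c→b15/s1 L1-HIT; vc=[9,13]
#11 0x36→b13/s1 VC-HIT; vc=[9,15]

VC = [9, 15]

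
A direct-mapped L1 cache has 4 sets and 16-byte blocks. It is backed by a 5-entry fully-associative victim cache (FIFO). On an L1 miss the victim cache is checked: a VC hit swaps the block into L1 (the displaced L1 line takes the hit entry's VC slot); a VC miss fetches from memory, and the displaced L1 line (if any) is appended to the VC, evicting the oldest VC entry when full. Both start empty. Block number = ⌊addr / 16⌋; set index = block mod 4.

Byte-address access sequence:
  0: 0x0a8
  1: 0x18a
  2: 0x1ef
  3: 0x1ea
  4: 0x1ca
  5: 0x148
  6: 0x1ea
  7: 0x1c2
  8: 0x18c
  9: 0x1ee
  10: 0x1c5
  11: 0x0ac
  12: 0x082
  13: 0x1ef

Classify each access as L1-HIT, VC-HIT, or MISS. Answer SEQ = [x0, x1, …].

SEQ = [MISS, MISS, MISS, L1-HIT, MISS, MISS, L1-HIT, VC-HIT, VC-HIT, L1-HIT, VC-HIT, VC-HIT, MISS, VC-HIT]

#0 0xa8→b10/s2 MISS; vc=[]
#1 0x18a→b24/s0 MISS; vc=[]
#2 0x1ef→b30/s2 MISS; vc=[10]
#3 0x1ea→b30/s2 L1-HIT; vc=[10]
#4 0x1ca→b28/s0 MISS; vc=[10,24]
#5 0x148→b20/s0 MISS; vc=[10,24,28]
#6 0x1ea→b30/s2 L1-HIT; vc=[10,24,28]
#7 0x1c2→b28/s0 VC-HIT; vc=[10,24,20]
#8 0x18c→b24/s0 VC-HIT; vc=[10,28,20]
#9 0x1ee→b30/s2 L1-HIT; vc=[10,28,20]
#10 0x1c5→b28/s0 VC-HIT; vc=[10,24,20]
#11 0xac→b10/s2 VC-HIT; vc=[30,24,20]
#12 0x82→b8/s0 MISS; vc=[30,24,20,28]
#13 0x1ef→b30/s2 VC-HIT; vc=[10,24,20,28]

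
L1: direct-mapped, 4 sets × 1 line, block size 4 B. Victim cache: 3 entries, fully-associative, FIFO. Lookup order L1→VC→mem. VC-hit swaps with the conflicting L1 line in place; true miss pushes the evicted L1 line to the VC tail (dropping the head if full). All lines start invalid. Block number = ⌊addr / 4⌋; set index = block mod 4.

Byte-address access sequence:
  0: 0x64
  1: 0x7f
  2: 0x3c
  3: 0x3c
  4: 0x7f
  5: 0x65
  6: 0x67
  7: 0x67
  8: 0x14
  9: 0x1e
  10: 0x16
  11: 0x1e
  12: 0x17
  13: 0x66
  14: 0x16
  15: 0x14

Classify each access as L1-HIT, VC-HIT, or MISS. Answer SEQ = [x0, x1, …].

#0 0x64→b25/s1 MISS; vc=[]
#1 0x7f→b31/s3 MISS; vc=[]
#2 0x3c→b15/s3 MISS; vc=[31]
#3 0x3c→b15/s3 L1-HIT; vc=[31]
#4 0x7f→b31/s3 VC-HIT; vc=[15]
#5 0x65→b25/s1 L1-HIT; vc=[15]
#6 0x67→b25/s1 L1-HIT; vc=[15]
#7 0x67→b25/s1 L1-HIT; vc=[15]
#8 0x14→b5/s1 MISS; vc=[15,25]
#9 0x1e→b7/s3 MISS; vc=[15,25,31]
#10 0x16→b5/s1 L1-HIT; vc=[15,25,31]
#11 0x1e→b7/s3 L1-HIT; vc=[15,25,31]
#12 0x17→b5/s1 L1-HIT; vc=[15,25,31]
#13 0x66→b25/s1 VC-HIT; vc=[15,5,31]
#14 0x16→b5/s1 VC-HIT; vc=[15,25,31]
#15 0x14→b5/s1 L1-HIT; vc=[15,25,31]

SEQ = [MISS, MISS, MISS, L1-HIT, VC-HIT, L1-HIT, L1-HIT, L1-HIT, MISS, MISS, L1-HIT, L1-HIT, L1-HIT, VC-HIT, VC-HIT, L1-HIT]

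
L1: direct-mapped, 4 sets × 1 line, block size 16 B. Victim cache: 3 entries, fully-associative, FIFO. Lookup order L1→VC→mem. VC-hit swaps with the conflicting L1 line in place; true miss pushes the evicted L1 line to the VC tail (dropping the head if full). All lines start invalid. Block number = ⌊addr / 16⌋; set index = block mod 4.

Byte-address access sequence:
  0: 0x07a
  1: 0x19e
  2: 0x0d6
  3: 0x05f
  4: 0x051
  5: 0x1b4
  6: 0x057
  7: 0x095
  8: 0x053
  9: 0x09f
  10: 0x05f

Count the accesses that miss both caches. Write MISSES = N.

#0 0x7a→b7/s3 MISS; vc=[]
#1 0x19e→b25/s1 MISS; vc=[]
#2 0xd6→b13/s1 MISS; vc=[25]
#3 0x5f→b5/s1 MISS; vc=[25,13]
#4 0x51→b5/s1 L1-HIT; vc=[25,13]
#5 0x1b4→b27/s3 MISS; vc=[25,13,7]
#6 0x57→b5/s1 L1-HIT; vc=[25,13,7]
#7 0x95→b9/s1 MISS; vc=[13,7,5]
#8 0x53→b5/s1 VC-HIT; vc=[13,7,9]
#9 0x9f→b9/s1 VC-HIT; vc=[13,7,5]
#10 0x5f→b5/s1 VC-HIT; vc=[13,7,9]

MISSES = 6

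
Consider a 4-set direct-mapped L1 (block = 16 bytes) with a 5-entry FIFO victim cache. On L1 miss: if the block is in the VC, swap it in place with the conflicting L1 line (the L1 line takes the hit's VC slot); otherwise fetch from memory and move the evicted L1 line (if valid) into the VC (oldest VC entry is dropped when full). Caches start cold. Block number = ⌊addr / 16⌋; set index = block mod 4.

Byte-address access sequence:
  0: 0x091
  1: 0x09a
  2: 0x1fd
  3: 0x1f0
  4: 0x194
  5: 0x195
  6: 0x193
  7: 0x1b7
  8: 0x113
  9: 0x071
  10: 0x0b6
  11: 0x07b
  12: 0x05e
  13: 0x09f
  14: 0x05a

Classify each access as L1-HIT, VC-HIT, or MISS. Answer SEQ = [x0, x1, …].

  [0] addr=0x91 blk=9 s=1: MISS | VC []
  [1] addr=0x9a blk=9 s=1: L1-HIT | VC []
  [2] addr=0x1fd blk=31 s=3: MISS | VC []
  [3] addr=0x1f0 blk=31 s=3: L1-HIT | VC []
  [4] addr=0x194 blk=25 s=1: MISS | VC [9]
  [5] addr=0x195 blk=25 s=1: L1-HIT | VC [9]
  [6] addr=0x193 blk=25 s=1: L1-HIT | VC [9]
  [7] addr=0x1b7 blk=27 s=3: MISS | VC [9, 31]
  [8] addr=0x113 blk=17 s=1: MISS | VC [9, 31, 25]
  [9] addr=0x71 blk=7 s=3: MISS | VC [9, 31, 25, 27]
  [10] addr=0xb6 blk=11 s=3: MISS | VC [9, 31, 25, 27, 7]
  [11] addr=0x7b blk=7 s=3: VC-HIT | VC [9, 31, 25, 27, 11]
  [12] addr=0x5e blk=5 s=1: MISS | VC [31, 25, 27, 11, 17]
  [13] addr=0x9f blk=9 s=1: MISS | VC [25, 27, 11, 17, 5]
  [14] addr=0x5a blk=5 s=1: VC-HIT | VC [25, 27, 11, 17, 9]

SEQ = [MISS, L1-HIT, MISS, L1-HIT, MISS, L1-HIT, L1-HIT, MISS, MISS, MISS, MISS, VC-HIT, MISS, MISS, VC-HIT]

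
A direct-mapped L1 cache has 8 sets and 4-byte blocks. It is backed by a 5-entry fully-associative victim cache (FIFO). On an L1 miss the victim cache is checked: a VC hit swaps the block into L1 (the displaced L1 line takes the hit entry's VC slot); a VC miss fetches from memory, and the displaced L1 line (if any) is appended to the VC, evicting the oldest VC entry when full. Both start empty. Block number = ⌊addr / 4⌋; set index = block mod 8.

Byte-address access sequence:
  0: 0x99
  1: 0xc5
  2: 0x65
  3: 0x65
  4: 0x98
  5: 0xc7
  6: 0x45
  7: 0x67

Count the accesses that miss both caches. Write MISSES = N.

  [0] addr=0x99 blk=38 s=6: MISS | VC []
  [1] addr=0xc5 blk=49 s=1: MISS | VC []
  [2] addr=0x65 blk=25 s=1: MISS | VC [49]
  [3] addr=0x65 blk=25 s=1: L1-HIT | VC [49]
  [4] addr=0x98 blk=38 s=6: L1-HIT | VC [49]
  [5] addr=0xc7 blk=49 s=1: VC-HIT | VC [25]
  [6] addr=0x45 blk=17 s=1: MISS | VC [25, 49]
  [7] addr=0x67 blk=25 s=1: VC-HIT | VC [17, 49]

MISSES = 4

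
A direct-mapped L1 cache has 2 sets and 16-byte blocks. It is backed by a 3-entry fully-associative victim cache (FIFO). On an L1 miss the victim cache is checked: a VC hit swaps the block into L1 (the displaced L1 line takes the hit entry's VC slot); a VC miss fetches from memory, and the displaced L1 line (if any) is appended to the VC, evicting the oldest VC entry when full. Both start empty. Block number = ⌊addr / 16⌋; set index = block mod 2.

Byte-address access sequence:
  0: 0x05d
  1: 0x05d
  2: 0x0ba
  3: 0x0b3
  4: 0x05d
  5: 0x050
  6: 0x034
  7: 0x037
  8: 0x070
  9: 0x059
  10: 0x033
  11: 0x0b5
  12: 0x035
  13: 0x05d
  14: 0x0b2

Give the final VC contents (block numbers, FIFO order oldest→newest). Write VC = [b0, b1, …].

  [0] addr=0x5d blk=5 s=1: MISS | VC []
  [1] addr=0x5d blk=5 s=1: L1-HIT | VC []
  [2] addr=0xba blk=11 s=1: MISS | VC [5]
  [3] addr=0xb3 blk=11 s=1: L1-HIT | VC [5]
  [4] addr=0x5d blk=5 s=1: VC-HIT | VC [11]
  [5] addr=0x50 blk=5 s=1: L1-HIT | VC [11]
  [6] addr=0x34 blk=3 s=1: MISS | VC [11, 5]
  [7] addr=0x37 blk=3 s=1: L1-HIT | VC [11, 5]
  [8] addr=0x70 blk=7 s=1: MISS | VC [11, 5, 3]
  [9] addr=0x59 blk=5 s=1: VC-HIT | VC [11, 7, 3]
  [10] addr=0x33 blk=3 s=1: VC-HIT | VC [11, 7, 5]
  [11] addr=0xb5 blk=11 s=1: VC-HIT | VC [3, 7, 5]
  [12] addr=0x35 blk=3 s=1: VC-HIT | VC [11, 7, 5]
  [13] addr=0x5d blk=5 s=1: VC-HIT | VC [11, 7, 3]
  [14] addr=0xb2 blk=11 s=1: VC-HIT | VC [5, 7, 3]

VC = [5, 7, 3]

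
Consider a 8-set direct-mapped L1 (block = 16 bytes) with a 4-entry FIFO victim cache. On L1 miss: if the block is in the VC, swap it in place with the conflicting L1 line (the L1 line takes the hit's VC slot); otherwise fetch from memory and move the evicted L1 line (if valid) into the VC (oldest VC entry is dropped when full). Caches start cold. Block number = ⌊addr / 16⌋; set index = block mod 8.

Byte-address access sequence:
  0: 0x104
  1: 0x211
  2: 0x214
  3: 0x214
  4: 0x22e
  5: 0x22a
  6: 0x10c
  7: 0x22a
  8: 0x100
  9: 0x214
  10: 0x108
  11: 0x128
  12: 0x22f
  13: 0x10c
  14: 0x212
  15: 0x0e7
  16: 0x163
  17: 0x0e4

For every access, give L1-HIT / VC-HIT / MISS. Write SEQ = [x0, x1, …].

SEQ = [MISS, MISS, L1-HIT, L1-HIT, MISS, L1-HIT, L1-HIT, L1-HIT, L1-HIT, L1-HIT, L1-HIT, MISS, VC-HIT, L1-HIT, L1-HIT, MISS, MISS, VC-HIT]

#0 0x104→b16/s0 MISS; vc=[]
#1 0x211→b33/s1 MISS; vc=[]
#2 0x214→b33/s1 L1-HIT; vc=[]
#3 0x214→b33/s1 L1-HIT; vc=[]
#4 0x22e→b34/s2 MISS; vc=[]
#5 0x22a→b34/s2 L1-HIT; vc=[]
#6 0x10c→b16/s0 L1-HIT; vc=[]
#7 0x22a→b34/s2 L1-HIT; vc=[]
#8 0x100→b16/s0 L1-HIT; vc=[]
#9 0x214→b33/s1 L1-HIT; vc=[]
#10 0x108→b16/s0 L1-HIT; vc=[]
#11 0x128→b18/s2 MISS; vc=[34]
#12 0x22f→b34/s2 VC-HIT; vc=[18]
#13 0x10c→b16/s0 L1-HIT; vc=[18]
#14 0x212→b33/s1 L1-HIT; vc=[18]
#15 0xe7→b14/s6 MISS; vc=[18]
#16 0x163→b22/s6 MISS; vc=[18,14]
#17 0xe4→b14/s6 VC-HIT; vc=[18,22]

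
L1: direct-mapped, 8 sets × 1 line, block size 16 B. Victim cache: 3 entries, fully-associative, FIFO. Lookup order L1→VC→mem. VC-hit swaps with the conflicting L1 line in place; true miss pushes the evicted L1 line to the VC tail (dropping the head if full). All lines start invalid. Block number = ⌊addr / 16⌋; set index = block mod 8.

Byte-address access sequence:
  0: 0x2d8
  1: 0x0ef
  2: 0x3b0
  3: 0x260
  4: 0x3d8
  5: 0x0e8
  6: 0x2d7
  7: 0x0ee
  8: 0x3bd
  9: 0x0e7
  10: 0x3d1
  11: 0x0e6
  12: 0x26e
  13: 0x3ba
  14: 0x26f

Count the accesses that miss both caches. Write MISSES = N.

MISSES = 5

0: 0x2d8 (blk 45, set 5) → MISS  vc=[]
1: 0xef (blk 14, set 6) → MISS  vc=[]
2: 0x3b0 (blk 59, set 3) → MISS  vc=[]
3: 0x260 (blk 38, set 6) → MISS  vc=[14]
4: 0x3d8 (blk 61, set 5) → MISS  vc=[14, 45]
5: 0xe8 (blk 14, set 6) → VC-HIT  vc=[38, 45]
6: 0x2d7 (blk 45, set 5) → VC-HIT  vc=[38, 61]
7: 0xee (blk 14, set 6) → L1-HIT  vc=[38, 61]
8: 0x3bd (blk 59, set 3) → L1-HIT  vc=[38, 61]
9: 0xe7 (blk 14, set 6) → L1-HIT  vc=[38, 61]
10: 0x3d1 (blk 61, set 5) → VC-HIT  vc=[38, 45]
11: 0xe6 (blk 14, set 6) → L1-HIT  vc=[38, 45]
12: 0x26e (blk 38, set 6) → VC-HIT  vc=[14, 45]
13: 0x3ba (blk 59, set 3) → L1-HIT  vc=[14, 45]
14: 0x26f (blk 38, set 6) → L1-HIT  vc=[14, 45]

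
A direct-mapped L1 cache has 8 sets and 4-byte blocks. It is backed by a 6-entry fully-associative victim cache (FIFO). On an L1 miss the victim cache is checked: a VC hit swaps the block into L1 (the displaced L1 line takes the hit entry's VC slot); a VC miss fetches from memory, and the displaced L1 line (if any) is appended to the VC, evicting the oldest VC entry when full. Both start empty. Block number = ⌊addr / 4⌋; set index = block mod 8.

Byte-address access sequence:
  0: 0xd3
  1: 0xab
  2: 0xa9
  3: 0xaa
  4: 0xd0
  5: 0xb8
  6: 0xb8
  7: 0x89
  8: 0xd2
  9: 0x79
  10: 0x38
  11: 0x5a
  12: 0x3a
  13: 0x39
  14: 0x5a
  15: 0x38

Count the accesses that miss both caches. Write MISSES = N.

#0 0xd3→b52/s4 MISS; vc=[]
#1 0xab→b42/s2 MISS; vc=[]
#2 0xa9→b42/s2 L1-HIT; vc=[]
#3 0xaa→b42/s2 L1-HIT; vc=[]
#4 0xd0→b52/s4 L1-HIT; vc=[]
#5 0xb8→b46/s6 MISS; vc=[]
#6 0xb8→b46/s6 L1-HIT; vc=[]
#7 0x89→b34/s2 MISS; vc=[42]
#8 0xd2→b52/s4 L1-HIT; vc=[42]
#9 0x79→b30/s6 MISS; vc=[42,46]
#10 0x38→b14/s6 MISS; vc=[42,46,30]
#11 0x5a→b22/s6 MISS; vc=[42,46,30,14]
#12 0x3a→b14/s6 VC-HIT; vc=[42,46,30,22]
#13 0x39→b14/s6 L1-HIT; vc=[42,46,30,22]
#14 0x5a→b22/s6 VC-HIT; vc=[42,46,30,14]
#15 0x38→b14/s6 VC-HIT; vc=[42,46,30,22]

MISSES = 7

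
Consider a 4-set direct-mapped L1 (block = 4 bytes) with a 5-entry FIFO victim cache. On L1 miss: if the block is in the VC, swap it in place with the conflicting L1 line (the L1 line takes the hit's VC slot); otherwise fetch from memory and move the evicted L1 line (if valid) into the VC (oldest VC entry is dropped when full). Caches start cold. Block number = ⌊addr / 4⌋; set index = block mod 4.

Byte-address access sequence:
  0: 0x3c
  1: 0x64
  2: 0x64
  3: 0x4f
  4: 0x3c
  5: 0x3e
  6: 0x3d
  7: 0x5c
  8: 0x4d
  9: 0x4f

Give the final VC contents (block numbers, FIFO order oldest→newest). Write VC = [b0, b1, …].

#0 0x3c→b15/s3 MISS; vc=[]
#1 0x64→b25/s1 MISS; vc=[]
#2 0x64→b25/s1 L1-HIT; vc=[]
#3 0x4f→b19/s3 MISS; vc=[15]
#4 0x3c→b15/s3 VC-HIT; vc=[19]
#5 0x3e→b15/s3 L1-HIT; vc=[19]
#6 0x3d→b15/s3 L1-HIT; vc=[19]
#7 0x5c→b23/s3 MISS; vc=[19,15]
#8 0x4d→b19/s3 VC-HIT; vc=[23,15]
#9 0x4f→b19/s3 L1-HIT; vc=[23,15]

VC = [23, 15]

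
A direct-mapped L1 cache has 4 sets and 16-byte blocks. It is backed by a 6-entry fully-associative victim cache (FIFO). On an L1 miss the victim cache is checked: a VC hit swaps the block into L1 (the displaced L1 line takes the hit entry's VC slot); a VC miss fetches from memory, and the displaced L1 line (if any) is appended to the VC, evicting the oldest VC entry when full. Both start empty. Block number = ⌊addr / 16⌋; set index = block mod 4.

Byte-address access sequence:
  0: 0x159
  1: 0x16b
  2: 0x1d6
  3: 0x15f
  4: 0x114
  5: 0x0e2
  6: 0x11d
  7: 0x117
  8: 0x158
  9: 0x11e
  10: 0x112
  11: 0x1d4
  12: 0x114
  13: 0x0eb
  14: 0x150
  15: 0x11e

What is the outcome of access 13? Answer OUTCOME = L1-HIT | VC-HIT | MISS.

OUTCOME = L1-HIT

0: 0x159 (blk 21, set 1) → MISS  vc=[]
1: 0x16b (blk 22, set 2) → MISS  vc=[]
2: 0x1d6 (blk 29, set 1) → MISS  vc=[21]
3: 0x15f (blk 21, set 1) → VC-HIT  vc=[29]
4: 0x114 (blk 17, set 1) → MISS  vc=[29, 21]
5: 0xe2 (blk 14, set 2) → MISS  vc=[29, 21, 22]
6: 0x11d (blk 17, set 1) → L1-HIT  vc=[29, 21, 22]
7: 0x117 (blk 17, set 1) → L1-HIT  vc=[29, 21, 22]
8: 0x158 (blk 21, set 1) → VC-HIT  vc=[29, 17, 22]
9: 0x11e (blk 17, set 1) → VC-HIT  vc=[29, 21, 22]
10: 0x112 (blk 17, set 1) → L1-HIT  vc=[29, 21, 22]
11: 0x1d4 (blk 29, set 1) → VC-HIT  vc=[17, 21, 22]
12: 0x114 (blk 17, set 1) → VC-HIT  vc=[29, 21, 22]
13: 0xeb (blk 14, set 2) → L1-HIT  vc=[29, 21, 22]
14: 0x150 (blk 21, set 1) → VC-HIT  vc=[29, 17, 22]
15: 0x11e (blk 17, set 1) → VC-HIT  vc=[29, 21, 22]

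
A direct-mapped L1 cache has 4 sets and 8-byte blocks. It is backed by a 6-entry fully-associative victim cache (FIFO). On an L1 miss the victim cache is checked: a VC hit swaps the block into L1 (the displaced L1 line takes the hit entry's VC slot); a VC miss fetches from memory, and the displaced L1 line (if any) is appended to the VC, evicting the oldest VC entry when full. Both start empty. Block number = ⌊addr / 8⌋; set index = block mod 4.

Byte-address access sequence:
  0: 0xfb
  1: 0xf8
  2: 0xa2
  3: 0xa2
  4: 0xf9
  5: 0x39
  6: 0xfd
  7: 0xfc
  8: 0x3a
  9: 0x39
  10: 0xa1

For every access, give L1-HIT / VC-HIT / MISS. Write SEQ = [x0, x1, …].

SEQ = [MISS, L1-HIT, MISS, L1-HIT, L1-HIT, MISS, VC-HIT, L1-HIT, VC-HIT, L1-HIT, L1-HIT]

0: 0xfb (blk 31, set 3) → MISS  vc=[]
1: 0xf8 (blk 31, set 3) → L1-HIT  vc=[]
2: 0xa2 (blk 20, set 0) → MISS  vc=[]
3: 0xa2 (blk 20, set 0) → L1-HIT  vc=[]
4: 0xf9 (blk 31, set 3) → L1-HIT  vc=[]
5: 0x39 (blk 7, set 3) → MISS  vc=[31]
6: 0xfd (blk 31, set 3) → VC-HIT  vc=[7]
7: 0xfc (blk 31, set 3) → L1-HIT  vc=[7]
8: 0x3a (blk 7, set 3) → VC-HIT  vc=[31]
9: 0x39 (blk 7, set 3) → L1-HIT  vc=[31]
10: 0xa1 (blk 20, set 0) → L1-HIT  vc=[31]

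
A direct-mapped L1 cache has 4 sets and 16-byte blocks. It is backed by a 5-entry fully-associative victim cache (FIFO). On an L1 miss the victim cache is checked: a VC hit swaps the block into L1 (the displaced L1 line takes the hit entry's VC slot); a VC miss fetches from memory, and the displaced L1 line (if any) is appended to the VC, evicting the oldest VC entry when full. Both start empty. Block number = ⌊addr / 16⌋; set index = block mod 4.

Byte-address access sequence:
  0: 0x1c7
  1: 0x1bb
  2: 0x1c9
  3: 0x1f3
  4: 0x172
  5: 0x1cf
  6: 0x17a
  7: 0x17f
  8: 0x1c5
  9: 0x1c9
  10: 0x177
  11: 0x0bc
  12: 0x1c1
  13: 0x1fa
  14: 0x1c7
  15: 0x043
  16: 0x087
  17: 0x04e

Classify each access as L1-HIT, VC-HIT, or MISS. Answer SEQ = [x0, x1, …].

  [0] addr=0x1c7 blk=28 s=0: MISS | VC []
  [1] addr=0x1bb blk=27 s=3: MISS | VC []
  [2] addr=0x1c9 blk=28 s=0: L1-HIT | VC []
  [3] addr=0x1f3 blk=31 s=3: MISS | VC [27]
  [4] addr=0x172 blk=23 s=3: MISS | VC [27, 31]
  [5] addr=0x1cf blk=28 s=0: L1-HIT | VC [27, 31]
  [6] addr=0x17a blk=23 s=3: L1-HIT | VC [27, 31]
  [7] addr=0x17f blk=23 s=3: L1-HIT | VC [27, 31]
  [8] addr=0x1c5 blk=28 s=0: L1-HIT | VC [27, 31]
  [9] addr=0x1c9 blk=28 s=0: L1-HIT | VC [27, 31]
  [10] addr=0x177 blk=23 s=3: L1-HIT | VC [27, 31]
  [11] addr=0xbc blk=11 s=3: MISS | VC [27, 31, 23]
  [12] addr=0x1c1 blk=28 s=0: L1-HIT | VC [27, 31, 23]
  [13] addr=0x1fa blk=31 s=3: VC-HIT | VC [27, 11, 23]
  [14] addr=0x1c7 blk=28 s=0: L1-HIT | VC [27, 11, 23]
  [15] addr=0x43 blk=4 s=0: MISS | VC [27, 11, 23, 28]
  [16] addr=0x87 blk=8 s=0: MISS | VC [27, 11, 23, 28, 4]
  [17] addr=0x4e blk=4 s=0: VC-HIT | VC [27, 11, 23, 28, 8]

SEQ = [MISS, MISS, L1-HIT, MISS, MISS, L1-HIT, L1-HIT, L1-HIT, L1-HIT, L1-HIT, L1-HIT, MISS, L1-HIT, VC-HIT, L1-HIT, MISS, MISS, VC-HIT]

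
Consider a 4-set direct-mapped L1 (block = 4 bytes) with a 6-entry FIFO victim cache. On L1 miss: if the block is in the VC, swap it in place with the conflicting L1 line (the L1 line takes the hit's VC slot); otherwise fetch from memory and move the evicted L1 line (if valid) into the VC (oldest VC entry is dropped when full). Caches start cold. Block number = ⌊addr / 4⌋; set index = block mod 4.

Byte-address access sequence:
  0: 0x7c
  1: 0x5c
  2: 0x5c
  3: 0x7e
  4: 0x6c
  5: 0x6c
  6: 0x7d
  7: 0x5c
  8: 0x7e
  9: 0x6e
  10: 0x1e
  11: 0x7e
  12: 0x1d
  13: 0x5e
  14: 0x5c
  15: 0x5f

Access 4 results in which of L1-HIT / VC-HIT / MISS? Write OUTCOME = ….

OUTCOME = MISS

0: 0x7c (blk 31, set 3) → MISS  vc=[]
1: 0x5c (blk 23, set 3) → MISS  vc=[31]
2: 0x5c (blk 23, set 3) → L1-HIT  vc=[31]
3: 0x7e (blk 31, set 3) → VC-HIT  vc=[23]
4: 0x6c (blk 27, set 3) → MISS  vc=[23, 31]
5: 0x6c (blk 27, set 3) → L1-HIT  vc=[23, 31]
6: 0x7d (blk 31, set 3) → VC-HIT  vc=[23, 27]
7: 0x5c (blk 23, set 3) → VC-HIT  vc=[31, 27]
8: 0x7e (blk 31, set 3) → VC-HIT  vc=[23, 27]
9: 0x6e (blk 27, set 3) → VC-HIT  vc=[23, 31]
10: 0x1e (blk 7, set 3) → MISS  vc=[23, 31, 27]
11: 0x7e (blk 31, set 3) → VC-HIT  vc=[23, 7, 27]
12: 0x1d (blk 7, set 3) → VC-HIT  vc=[23, 31, 27]
13: 0x5e (blk 23, set 3) → VC-HIT  vc=[7, 31, 27]
14: 0x5c (blk 23, set 3) → L1-HIT  vc=[7, 31, 27]
15: 0x5f (blk 23, set 3) → L1-HIT  vc=[7, 31, 27]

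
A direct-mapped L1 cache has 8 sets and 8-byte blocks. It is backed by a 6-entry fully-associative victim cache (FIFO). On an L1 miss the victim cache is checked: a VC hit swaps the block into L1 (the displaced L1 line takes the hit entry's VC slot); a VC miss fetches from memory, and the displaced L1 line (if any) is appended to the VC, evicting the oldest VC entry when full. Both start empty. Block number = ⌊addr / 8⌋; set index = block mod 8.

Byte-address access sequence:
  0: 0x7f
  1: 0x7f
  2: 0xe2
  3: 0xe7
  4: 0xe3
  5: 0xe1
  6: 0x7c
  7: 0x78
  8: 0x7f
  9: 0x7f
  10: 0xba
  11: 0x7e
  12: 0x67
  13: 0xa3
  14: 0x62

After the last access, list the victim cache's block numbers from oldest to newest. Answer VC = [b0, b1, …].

VC = [23, 28, 20]

0: 0x7f (blk 15, set 7) → MISS  vc=[]
1: 0x7f (blk 15, set 7) → L1-HIT  vc=[]
2: 0xe2 (blk 28, set 4) → MISS  vc=[]
3: 0xe7 (blk 28, set 4) → L1-HIT  vc=[]
4: 0xe3 (blk 28, set 4) → L1-HIT  vc=[]
5: 0xe1 (blk 28, set 4) → L1-HIT  vc=[]
6: 0x7c (blk 15, set 7) → L1-HIT  vc=[]
7: 0x78 (blk 15, set 7) → L1-HIT  vc=[]
8: 0x7f (blk 15, set 7) → L1-HIT  vc=[]
9: 0x7f (blk 15, set 7) → L1-HIT  vc=[]
10: 0xba (blk 23, set 7) → MISS  vc=[15]
11: 0x7e (blk 15, set 7) → VC-HIT  vc=[23]
12: 0x67 (blk 12, set 4) → MISS  vc=[23, 28]
13: 0xa3 (blk 20, set 4) → MISS  vc=[23, 28, 12]
14: 0x62 (blk 12, set 4) → VC-HIT  vc=[23, 28, 20]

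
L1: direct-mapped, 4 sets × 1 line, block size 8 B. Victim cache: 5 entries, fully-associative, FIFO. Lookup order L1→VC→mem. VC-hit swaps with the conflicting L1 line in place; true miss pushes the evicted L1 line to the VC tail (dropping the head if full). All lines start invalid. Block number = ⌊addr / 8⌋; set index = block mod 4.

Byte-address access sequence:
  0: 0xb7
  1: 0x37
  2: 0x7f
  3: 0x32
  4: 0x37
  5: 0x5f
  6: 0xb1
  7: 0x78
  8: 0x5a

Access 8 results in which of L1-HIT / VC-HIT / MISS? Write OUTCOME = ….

OUTCOME = VC-HIT

0: 0xb7 (blk 22, set 2) → MISS  vc=[]
1: 0x37 (blk 6, set 2) → MISS  vc=[22]
2: 0x7f (blk 15, set 3) → MISS  vc=[22]
3: 0x32 (blk 6, set 2) → L1-HIT  vc=[22]
4: 0x37 (blk 6, set 2) → L1-HIT  vc=[22]
5: 0x5f (blk 11, set 3) → MISS  vc=[22, 15]
6: 0xb1 (blk 22, set 2) → VC-HIT  vc=[6, 15]
7: 0x78 (blk 15, set 3) → VC-HIT  vc=[6, 11]
8: 0x5a (blk 11, set 3) → VC-HIT  vc=[6, 15]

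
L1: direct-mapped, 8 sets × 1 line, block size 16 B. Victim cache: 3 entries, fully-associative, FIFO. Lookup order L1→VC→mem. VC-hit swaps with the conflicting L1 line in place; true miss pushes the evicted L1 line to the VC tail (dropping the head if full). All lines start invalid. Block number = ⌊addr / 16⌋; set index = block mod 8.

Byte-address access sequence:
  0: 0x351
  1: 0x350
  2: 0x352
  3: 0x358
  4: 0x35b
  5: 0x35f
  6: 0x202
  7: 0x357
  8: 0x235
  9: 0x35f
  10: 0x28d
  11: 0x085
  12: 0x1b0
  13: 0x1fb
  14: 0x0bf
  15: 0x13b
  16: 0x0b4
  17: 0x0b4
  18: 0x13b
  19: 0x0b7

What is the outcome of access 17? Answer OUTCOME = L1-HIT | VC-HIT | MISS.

OUTCOME = L1-HIT

  [0] addr=0x351 blk=53 s=5: MISS | VC []
  [1] addr=0x350 blk=53 s=5: L1-HIT | VC []
  [2] addr=0x352 blk=53 s=5: L1-HIT | VC []
  [3] addr=0x358 blk=53 s=5: L1-HIT | VC []
  [4] addr=0x35b blk=53 s=5: L1-HIT | VC []
  [5] addr=0x35f blk=53 s=5: L1-HIT | VC []
  [6] addr=0x202 blk=32 s=0: MISS | VC []
  [7] addr=0x357 blk=53 s=5: L1-HIT | VC []
  [8] addr=0x235 blk=35 s=3: MISS | VC []
  [9] addr=0x35f blk=53 s=5: L1-HIT | VC []
  [10] addr=0x28d blk=40 s=0: MISS | VC [32]
  [11] addr=0x85 blk=8 s=0: MISS | VC [32, 40]
  [12] addr=0x1b0 blk=27 s=3: MISS | VC [32, 40, 35]
  [13] addr=0x1fb blk=31 s=7: MISS | VC [32, 40, 35]
  [14] addr=0xbf blk=11 s=3: MISS | VC [40, 35, 27]
  [15] addr=0x13b blk=19 s=3: MISS | VC [35, 27, 11]
  [16] addr=0xb4 blk=11 s=3: VC-HIT | VC [35, 27, 19]
  [17] addr=0xb4 blk=11 s=3: L1-HIT | VC [35, 27, 19]
  [18] addr=0x13b blk=19 s=3: VC-HIT | VC [35, 27, 11]
  [19] addr=0xb7 blk=11 s=3: VC-HIT | VC [35, 27, 19]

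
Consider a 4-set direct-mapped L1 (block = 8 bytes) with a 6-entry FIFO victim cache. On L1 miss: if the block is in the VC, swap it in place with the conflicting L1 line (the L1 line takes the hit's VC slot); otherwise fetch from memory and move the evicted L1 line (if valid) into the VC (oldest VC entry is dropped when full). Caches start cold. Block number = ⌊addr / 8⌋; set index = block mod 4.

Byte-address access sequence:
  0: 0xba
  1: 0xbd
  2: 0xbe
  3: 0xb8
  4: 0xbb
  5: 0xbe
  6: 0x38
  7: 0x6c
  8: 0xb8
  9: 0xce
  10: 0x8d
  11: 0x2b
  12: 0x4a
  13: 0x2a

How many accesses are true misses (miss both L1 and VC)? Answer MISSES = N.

MISSES = 7

#0 0xba→b23/s3 MISS; vc=[]
#1 0xbd→b23/s3 L1-HIT; vc=[]
#2 0xbe→b23/s3 L1-HIT; vc=[]
#3 0xb8→b23/s3 L1-HIT; vc=[]
#4 0xbb→b23/s3 L1-HIT; vc=[]
#5 0xbe→b23/s3 L1-HIT; vc=[]
#6 0x38→b7/s3 MISS; vc=[23]
#7 0x6c→b13/s1 MISS; vc=[23]
#8 0xb8→b23/s3 VC-HIT; vc=[7]
#9 0xce→b25/s1 MISS; vc=[7,13]
#10 0x8d→b17/s1 MISS; vc=[7,13,25]
#11 0x2b→b5/s1 MISS; vc=[7,13,25,17]
#12 0x4a→b9/s1 MISS; vc=[7,13,25,17,5]
#13 0x2a→b5/s1 VC-HIT; vc=[7,13,25,17,9]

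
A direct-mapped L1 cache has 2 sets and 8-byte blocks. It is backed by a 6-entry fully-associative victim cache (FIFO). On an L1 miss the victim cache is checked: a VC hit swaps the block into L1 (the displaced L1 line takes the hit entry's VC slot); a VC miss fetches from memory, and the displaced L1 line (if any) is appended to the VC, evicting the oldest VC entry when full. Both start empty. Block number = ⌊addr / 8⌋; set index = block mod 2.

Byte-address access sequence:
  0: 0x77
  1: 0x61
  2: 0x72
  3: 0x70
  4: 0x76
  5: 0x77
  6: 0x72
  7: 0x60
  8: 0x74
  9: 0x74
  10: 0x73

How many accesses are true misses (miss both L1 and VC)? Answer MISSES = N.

0: 0x77 (blk 14, set 0) → MISS  vc=[]
1: 0x61 (blk 12, set 0) → MISS  vc=[14]
2: 0x72 (blk 14, set 0) → VC-HIT  vc=[12]
3: 0x70 (blk 14, set 0) → L1-HIT  vc=[12]
4: 0x76 (blk 14, set 0) → L1-HIT  vc=[12]
5: 0x77 (blk 14, set 0) → L1-HIT  vc=[12]
6: 0x72 (blk 14, set 0) → L1-HIT  vc=[12]
7: 0x60 (blk 12, set 0) → VC-HIT  vc=[14]
8: 0x74 (blk 14, set 0) → VC-HIT  vc=[12]
9: 0x74 (blk 14, set 0) → L1-HIT  vc=[12]
10: 0x73 (blk 14, set 0) → L1-HIT  vc=[12]

MISSES = 2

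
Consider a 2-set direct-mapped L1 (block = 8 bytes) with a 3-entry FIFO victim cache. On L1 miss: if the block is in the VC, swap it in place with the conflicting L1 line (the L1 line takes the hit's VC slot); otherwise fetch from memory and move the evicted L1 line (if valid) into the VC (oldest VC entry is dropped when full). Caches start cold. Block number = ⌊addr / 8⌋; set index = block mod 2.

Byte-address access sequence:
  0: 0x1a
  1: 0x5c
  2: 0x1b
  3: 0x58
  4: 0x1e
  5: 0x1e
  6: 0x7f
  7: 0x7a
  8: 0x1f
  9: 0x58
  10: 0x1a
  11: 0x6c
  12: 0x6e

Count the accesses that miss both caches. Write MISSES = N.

MISSES = 4

  [0] addr=0x1a blk=3 s=1: MISS | VC []
  [1] addr=0x5c blk=11 s=1: MISS | VC [3]
  [2] addr=0x1b blk=3 s=1: VC-HIT | VC [11]
  [3] addr=0x58 blk=11 s=1: VC-HIT | VC [3]
  [4] addr=0x1e blk=3 s=1: VC-HIT | VC [11]
  [5] addr=0x1e blk=3 s=1: L1-HIT | VC [11]
  [6] addr=0x7f blk=15 s=1: MISS | VC [11, 3]
  [7] addr=0x7a blk=15 s=1: L1-HIT | VC [11, 3]
  [8] addr=0x1f blk=3 s=1: VC-HIT | VC [11, 15]
  [9] addr=0x58 blk=11 s=1: VC-HIT | VC [3, 15]
  [10] addr=0x1a blk=3 s=1: VC-HIT | VC [11, 15]
  [11] addr=0x6c blk=13 s=1: MISS | VC [11, 15, 3]
  [12] addr=0x6e blk=13 s=1: L1-HIT | VC [11, 15, 3]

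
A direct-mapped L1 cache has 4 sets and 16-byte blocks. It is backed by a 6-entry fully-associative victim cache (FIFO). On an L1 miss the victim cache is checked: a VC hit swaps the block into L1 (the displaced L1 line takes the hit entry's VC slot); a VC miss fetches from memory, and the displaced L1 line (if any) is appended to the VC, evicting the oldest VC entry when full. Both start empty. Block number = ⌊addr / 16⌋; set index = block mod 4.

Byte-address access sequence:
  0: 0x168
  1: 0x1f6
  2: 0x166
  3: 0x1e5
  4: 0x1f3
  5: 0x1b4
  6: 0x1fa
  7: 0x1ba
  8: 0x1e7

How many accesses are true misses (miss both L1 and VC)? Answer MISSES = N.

  [0] addr=0x168 blk=22 s=2: MISS | VC []
  [1] addr=0x1f6 blk=31 s=3: MISS | VC []
  [2] addr=0x166 blk=22 s=2: L1-HIT | VC []
  [3] addr=0x1e5 blk=30 s=2: MISS | VC [22]
  [4] addr=0x1f3 blk=31 s=3: L1-HIT | VC [22]
  [5] addr=0x1b4 blk=27 s=3: MISS | VC [22, 31]
  [6] addr=0x1fa blk=31 s=3: VC-HIT | VC [22, 27]
  [7] addr=0x1ba blk=27 s=3: VC-HIT | VC [22, 31]
  [8] addr=0x1e7 blk=30 s=2: L1-HIT | VC [22, 31]

MISSES = 4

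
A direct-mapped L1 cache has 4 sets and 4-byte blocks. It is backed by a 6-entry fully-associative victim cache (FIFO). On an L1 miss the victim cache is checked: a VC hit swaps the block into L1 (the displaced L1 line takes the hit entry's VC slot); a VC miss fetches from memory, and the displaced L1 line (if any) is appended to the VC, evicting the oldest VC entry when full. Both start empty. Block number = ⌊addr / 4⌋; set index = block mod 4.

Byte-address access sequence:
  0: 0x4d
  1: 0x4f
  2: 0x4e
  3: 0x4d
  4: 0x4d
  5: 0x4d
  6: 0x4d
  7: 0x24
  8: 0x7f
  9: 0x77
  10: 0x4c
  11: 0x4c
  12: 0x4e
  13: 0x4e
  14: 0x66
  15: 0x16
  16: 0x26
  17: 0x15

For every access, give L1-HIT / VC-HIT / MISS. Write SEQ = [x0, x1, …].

0: 0x4d (blk 19, set 3) → MISS  vc=[]
1: 0x4f (blk 19, set 3) → L1-HIT  vc=[]
2: 0x4e (blk 19, set 3) → L1-HIT  vc=[]
3: 0x4d (blk 19, set 3) → L1-HIT  vc=[]
4: 0x4d (blk 19, set 3) → L1-HIT  vc=[]
5: 0x4d (blk 19, set 3) → L1-HIT  vc=[]
6: 0x4d (blk 19, set 3) → L1-HIT  vc=[]
7: 0x24 (blk 9, set 1) → MISS  vc=[]
8: 0x7f (blk 31, set 3) → MISS  vc=[19]
9: 0x77 (blk 29, set 1) → MISS  vc=[19, 9]
10: 0x4c (blk 19, set 3) → VC-HIT  vc=[31, 9]
11: 0x4c (blk 19, set 3) → L1-HIT  vc=[31, 9]
12: 0x4e (blk 19, set 3) → L1-HIT  vc=[31, 9]
13: 0x4e (blk 19, set 3) → L1-HIT  vc=[31, 9]
14: 0x66 (blk 25, set 1) → MISS  vc=[31, 9, 29]
15: 0x16 (blk 5, set 1) → MISS  vc=[31, 9, 29, 25]
16: 0x26 (blk 9, set 1) → VC-HIT  vc=[31, 5, 29, 25]
17: 0x15 (blk 5, set 1) → VC-HIT  vc=[31, 9, 29, 25]

SEQ = [MISS, L1-HIT, L1-HIT, L1-HIT, L1-HIT, L1-HIT, L1-HIT, MISS, MISS, MISS, VC-HIT, L1-HIT, L1-HIT, L1-HIT, MISS, MISS, VC-HIT, VC-HIT]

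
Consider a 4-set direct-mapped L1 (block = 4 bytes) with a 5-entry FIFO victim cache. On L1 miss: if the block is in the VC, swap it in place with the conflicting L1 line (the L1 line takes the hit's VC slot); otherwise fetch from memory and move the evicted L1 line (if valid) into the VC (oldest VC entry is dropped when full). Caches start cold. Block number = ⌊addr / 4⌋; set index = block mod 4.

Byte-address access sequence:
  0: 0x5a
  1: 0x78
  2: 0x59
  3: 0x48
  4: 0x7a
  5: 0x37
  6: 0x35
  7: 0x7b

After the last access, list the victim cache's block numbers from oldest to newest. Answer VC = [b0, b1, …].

#0 0x5a→b22/s2 MISS; vc=[]
#1 0x78→b30/s2 MISS; vc=[22]
#2 0x59→b22/s2 VC-HIT; vc=[30]
#3 0x48→b18/s2 MISS; vc=[30,22]
#4 0x7a→b30/s2 VC-HIT; vc=[18,22]
#5 0x37→b13/s1 MISS; vc=[18,22]
#6 0x35→b13/s1 L1-HIT; vc=[18,22]
#7 0x7b→b30/s2 L1-HIT; vc=[18,22]

VC = [18, 22]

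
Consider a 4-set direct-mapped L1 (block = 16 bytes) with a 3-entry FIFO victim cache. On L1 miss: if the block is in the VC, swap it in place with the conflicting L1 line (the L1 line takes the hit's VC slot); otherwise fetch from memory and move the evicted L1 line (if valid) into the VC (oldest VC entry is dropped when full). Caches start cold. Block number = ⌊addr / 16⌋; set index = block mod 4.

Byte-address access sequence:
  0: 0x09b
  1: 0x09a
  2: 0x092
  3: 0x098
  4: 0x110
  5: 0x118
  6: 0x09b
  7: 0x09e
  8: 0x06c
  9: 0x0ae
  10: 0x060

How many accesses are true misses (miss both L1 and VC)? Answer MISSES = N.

MISSES = 4

#0 0x9b→b9/s1 MISS; vc=[]
#1 0x9a→b9/s1 L1-HIT; vc=[]
#2 0x92→b9/s1 L1-HIT; vc=[]
#3 0x98→b9/s1 L1-HIT; vc=[]
#4 0x110→b17/s1 MISS; vc=[9]
#5 0x118→b17/s1 L1-HIT; vc=[9]
#6 0x9b→b9/s1 VC-HIT; vc=[17]
#7 0x9e→b9/s1 L1-HIT; vc=[17]
#8 0x6c→b6/s2 MISS; vc=[17]
#9 0xae→b10/s2 MISS; vc=[17,6]
#10 0x60→b6/s2 VC-HIT; vc=[17,10]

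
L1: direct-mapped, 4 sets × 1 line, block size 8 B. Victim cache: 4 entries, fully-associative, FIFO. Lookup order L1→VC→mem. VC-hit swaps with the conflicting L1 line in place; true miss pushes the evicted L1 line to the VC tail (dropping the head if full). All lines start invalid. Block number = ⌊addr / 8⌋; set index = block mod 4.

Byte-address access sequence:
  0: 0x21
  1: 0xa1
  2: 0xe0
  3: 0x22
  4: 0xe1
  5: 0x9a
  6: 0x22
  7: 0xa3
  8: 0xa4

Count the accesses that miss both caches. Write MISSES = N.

MISSES = 4

  [0] addr=0x21 blk=4 s=0: MISS | VC []
  [1] addr=0xa1 blk=20 s=0: MISS | VC [4]
  [2] addr=0xe0 blk=28 s=0: MISS | VC [4, 20]
  [3] addr=0x22 blk=4 s=0: VC-HIT | VC [28, 20]
  [4] addr=0xe1 blk=28 s=0: VC-HIT | VC [4, 20]
  [5] addr=0x9a blk=19 s=3: MISS | VC [4, 20]
  [6] addr=0x22 blk=4 s=0: VC-HIT | VC [28, 20]
  [7] addr=0xa3 blk=20 s=0: VC-HIT | VC [28, 4]
  [8] addr=0xa4 blk=20 s=0: L1-HIT | VC [28, 4]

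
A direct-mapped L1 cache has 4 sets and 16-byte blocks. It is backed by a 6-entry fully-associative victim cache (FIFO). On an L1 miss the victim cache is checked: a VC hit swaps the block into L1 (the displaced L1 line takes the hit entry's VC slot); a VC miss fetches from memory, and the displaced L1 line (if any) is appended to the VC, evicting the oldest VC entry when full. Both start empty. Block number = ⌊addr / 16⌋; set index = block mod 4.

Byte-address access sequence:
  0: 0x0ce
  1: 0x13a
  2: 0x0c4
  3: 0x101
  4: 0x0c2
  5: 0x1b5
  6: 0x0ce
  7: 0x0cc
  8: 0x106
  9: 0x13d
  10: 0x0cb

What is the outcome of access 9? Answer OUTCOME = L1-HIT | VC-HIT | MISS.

  [0] addr=0xce blk=12 s=0: MISS | VC []
  [1] addr=0x13a blk=19 s=3: MISS | VC []
  [2] addr=0xc4 blk=12 s=0: L1-HIT | VC []
  [3] addr=0x101 blk=16 s=0: MISS | VC [12]
  [4] addr=0xc2 blk=12 s=0: VC-HIT | VC [16]
  [5] addr=0x1b5 blk=27 s=3: MISS | VC [16, 19]
  [6] addr=0xce blk=12 s=0: L1-HIT | VC [16, 19]
  [7] addr=0xcc blk=12 s=0: L1-HIT | VC [16, 19]
  [8] addr=0x106 blk=16 s=0: VC-HIT | VC [12, 19]
  [9] addr=0x13d blk=19 s=3: VC-HIT | VC [12, 27]
  [10] addr=0xcb blk=12 s=0: VC-HIT | VC [16, 27]

OUTCOME = VC-HIT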